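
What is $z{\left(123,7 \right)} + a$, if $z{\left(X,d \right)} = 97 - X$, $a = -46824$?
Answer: $-46850$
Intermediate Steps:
$z{\left(123,7 \right)} + a = \left(97 - 123\right) - 46824 = -26 - 46824 = -46850$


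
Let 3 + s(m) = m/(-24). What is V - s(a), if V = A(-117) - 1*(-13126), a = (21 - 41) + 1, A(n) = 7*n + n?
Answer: 292613/24 ≈ 12192.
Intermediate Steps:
A(n) = 8*n
a = -19 (a = -20 + 1 = -19)
s(m) = -3 - m/24 (s(m) = -3 + m/(-24) = -3 + m*(-1/24) = -3 - m/24)
V = 12190 (V = 8*(-117) - 1*(-13126) = -936 + 13126 = 12190)
V - s(a) = 12190 - (-3 - 1/24*(-19)) = 12190 - (-3 + 19/24) = 12190 - 1*(-53/24) = 12190 + 53/24 = 292613/24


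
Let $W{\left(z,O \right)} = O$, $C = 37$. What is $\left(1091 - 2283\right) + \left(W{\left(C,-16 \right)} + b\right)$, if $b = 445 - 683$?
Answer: $-1446$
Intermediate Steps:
$b = -238$ ($b = 445 - 683 = -238$)
$\left(1091 - 2283\right) + \left(W{\left(C,-16 \right)} + b\right) = \left(1091 - 2283\right) - 254 = -1192 - 254 = -1446$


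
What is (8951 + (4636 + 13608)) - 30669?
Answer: -3474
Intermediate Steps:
(8951 + (4636 + 13608)) - 30669 = (8951 + 18244) - 30669 = 27195 - 30669 = -3474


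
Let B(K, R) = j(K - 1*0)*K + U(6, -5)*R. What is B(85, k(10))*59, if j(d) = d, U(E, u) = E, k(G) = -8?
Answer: 423443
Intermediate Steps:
B(K, R) = K² + 6*R (B(K, R) = (K - 1*0)*K + 6*R = (K + 0)*K + 6*R = K*K + 6*R = K² + 6*R)
B(85, k(10))*59 = (85² + 6*(-8))*59 = (7225 - 48)*59 = 7177*59 = 423443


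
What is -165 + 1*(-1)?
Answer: -166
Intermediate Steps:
-165 + 1*(-1) = -165 - 1 = -166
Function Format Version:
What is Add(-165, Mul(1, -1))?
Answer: -166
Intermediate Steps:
Add(-165, Mul(1, -1)) = Add(-165, -1) = -166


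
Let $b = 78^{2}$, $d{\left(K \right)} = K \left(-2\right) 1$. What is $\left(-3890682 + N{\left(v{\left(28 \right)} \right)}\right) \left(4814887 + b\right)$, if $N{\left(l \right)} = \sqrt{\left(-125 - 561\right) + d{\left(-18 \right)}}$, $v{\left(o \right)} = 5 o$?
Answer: $-18756865092222 + 24104855 i \sqrt{26} \approx -1.8757 \cdot 10^{13} + 1.2291 \cdot 10^{8} i$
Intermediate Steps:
$d{\left(K \right)} = - 2 K$ ($d{\left(K \right)} = - 2 K 1 = - 2 K$)
$b = 6084$
$N{\left(l \right)} = 5 i \sqrt{26}$ ($N{\left(l \right)} = \sqrt{\left(-125 - 561\right) - -36} = \sqrt{\left(-125 - 561\right) + 36} = \sqrt{-686 + 36} = \sqrt{-650} = 5 i \sqrt{26}$)
$\left(-3890682 + N{\left(v{\left(28 \right)} \right)}\right) \left(4814887 + b\right) = \left(-3890682 + 5 i \sqrt{26}\right) \left(4814887 + 6084\right) = \left(-3890682 + 5 i \sqrt{26}\right) 4820971 = -18756865092222 + 24104855 i \sqrt{26}$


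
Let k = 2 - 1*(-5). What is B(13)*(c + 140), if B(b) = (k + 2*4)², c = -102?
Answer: 8550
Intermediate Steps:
k = 7 (k = 2 + 5 = 7)
B(b) = 225 (B(b) = (7 + 2*4)² = (7 + 8)² = 15² = 225)
B(13)*(c + 140) = 225*(-102 + 140) = 225*38 = 8550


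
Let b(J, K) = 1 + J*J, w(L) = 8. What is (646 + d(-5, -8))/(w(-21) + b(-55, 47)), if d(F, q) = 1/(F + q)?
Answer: 8397/39442 ≈ 0.21289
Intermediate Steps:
b(J, K) = 1 + J²
(646 + d(-5, -8))/(w(-21) + b(-55, 47)) = (646 + 1/(-5 - 8))/(8 + (1 + (-55)²)) = (646 + 1/(-13))/(8 + (1 + 3025)) = (646 - 1/13)/(8 + 3026) = (8397/13)/3034 = (8397/13)*(1/3034) = 8397/39442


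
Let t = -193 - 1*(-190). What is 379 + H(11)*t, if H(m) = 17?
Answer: 328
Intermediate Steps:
t = -3 (t = -193 + 190 = -3)
379 + H(11)*t = 379 + 17*(-3) = 379 - 51 = 328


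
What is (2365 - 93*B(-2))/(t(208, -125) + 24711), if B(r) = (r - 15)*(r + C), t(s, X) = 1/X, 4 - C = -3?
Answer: 641875/1544437 ≈ 0.41560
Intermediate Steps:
C = 7 (C = 4 - 1*(-3) = 4 + 3 = 7)
B(r) = (-15 + r)*(7 + r) (B(r) = (r - 15)*(r + 7) = (-15 + r)*(7 + r))
(2365 - 93*B(-2))/(t(208, -125) + 24711) = (2365 - 93*(-105 + (-2)² - 8*(-2)))/(1/(-125) + 24711) = (2365 - 93*(-105 + 4 + 16))/(-1/125 + 24711) = (2365 - 93*(-85))/(3088874/125) = (2365 + 7905)*(125/3088874) = 10270*(125/3088874) = 641875/1544437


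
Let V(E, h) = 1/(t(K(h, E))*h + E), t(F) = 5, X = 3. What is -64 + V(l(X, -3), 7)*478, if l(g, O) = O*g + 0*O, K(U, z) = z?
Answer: -593/13 ≈ -45.615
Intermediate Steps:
l(g, O) = O*g (l(g, O) = O*g + 0 = O*g)
V(E, h) = 1/(E + 5*h) (V(E, h) = 1/(5*h + E) = 1/(E + 5*h))
-64 + V(l(X, -3), 7)*478 = -64 + 478/(-3*3 + 5*7) = -64 + 478/(-9 + 35) = -64 + 478/26 = -64 + (1/26)*478 = -64 + 239/13 = -593/13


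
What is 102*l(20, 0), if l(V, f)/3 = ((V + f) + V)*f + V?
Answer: 6120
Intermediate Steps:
l(V, f) = 3*V + 3*f*(f + 2*V) (l(V, f) = 3*(((V + f) + V)*f + V) = 3*((f + 2*V)*f + V) = 3*(f*(f + 2*V) + V) = 3*(V + f*(f + 2*V)) = 3*V + 3*f*(f + 2*V))
102*l(20, 0) = 102*(3*20 + 3*0² + 6*20*0) = 102*(60 + 3*0 + 0) = 102*(60 + 0 + 0) = 102*60 = 6120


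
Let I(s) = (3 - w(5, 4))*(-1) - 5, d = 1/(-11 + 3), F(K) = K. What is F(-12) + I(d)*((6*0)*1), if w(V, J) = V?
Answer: -12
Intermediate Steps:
d = -⅛ (d = 1/(-8) = -⅛ ≈ -0.12500)
I(s) = -3 (I(s) = (3 - 1*5)*(-1) - 5 = (3 - 5)*(-1) - 5 = -2*(-1) - 5 = 2 - 5 = -3)
F(-12) + I(d)*((6*0)*1) = -12 - 3*6*0 = -12 - 0 = -12 - 3*0 = -12 + 0 = -12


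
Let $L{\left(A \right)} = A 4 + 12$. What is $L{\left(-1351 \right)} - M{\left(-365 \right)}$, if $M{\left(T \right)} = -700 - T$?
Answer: $-5057$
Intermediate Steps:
$L{\left(A \right)} = 12 + 4 A$ ($L{\left(A \right)} = 4 A + 12 = 12 + 4 A$)
$L{\left(-1351 \right)} - M{\left(-365 \right)} = \left(12 + 4 \left(-1351\right)\right) - \left(-700 - -365\right) = \left(12 - 5404\right) - \left(-700 + 365\right) = -5392 - -335 = -5392 + 335 = -5057$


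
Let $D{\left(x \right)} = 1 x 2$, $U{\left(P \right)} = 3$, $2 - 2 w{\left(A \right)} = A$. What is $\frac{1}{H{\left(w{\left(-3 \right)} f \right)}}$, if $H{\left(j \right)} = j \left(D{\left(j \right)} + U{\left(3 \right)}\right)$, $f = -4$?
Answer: $\frac{1}{170} \approx 0.0058824$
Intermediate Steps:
$w{\left(A \right)} = 1 - \frac{A}{2}$
$D{\left(x \right)} = 2 x$ ($D{\left(x \right)} = x 2 = 2 x$)
$H{\left(j \right)} = j \left(3 + 2 j\right)$ ($H{\left(j \right)} = j \left(2 j + 3\right) = j \left(3 + 2 j\right)$)
$\frac{1}{H{\left(w{\left(-3 \right)} f \right)}} = \frac{1}{\left(1 - - \frac{3}{2}\right) \left(-4\right) \left(3 + 2 \left(1 - - \frac{3}{2}\right) \left(-4\right)\right)} = \frac{1}{\left(1 + \frac{3}{2}\right) \left(-4\right) \left(3 + 2 \left(1 + \frac{3}{2}\right) \left(-4\right)\right)} = \frac{1}{\frac{5}{2} \left(-4\right) \left(3 + 2 \cdot \frac{5}{2} \left(-4\right)\right)} = \frac{1}{\left(-10\right) \left(3 + 2 \left(-10\right)\right)} = \frac{1}{\left(-10\right) \left(3 - 20\right)} = \frac{1}{\left(-10\right) \left(-17\right)} = \frac{1}{170}$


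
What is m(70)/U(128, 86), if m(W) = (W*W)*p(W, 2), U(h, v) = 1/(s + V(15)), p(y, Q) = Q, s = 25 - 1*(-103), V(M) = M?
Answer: 1401400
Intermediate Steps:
s = 128 (s = 25 + 103 = 128)
U(h, v) = 1/143 (U(h, v) = 1/(128 + 15) = 1/143)
m(W) = 2*W² (m(W) = (W*W)*2 = W²*2 = 2*W²)
m(70)/U(128, 86) = (2*70²)/(1/143) = (2*4900)*143 = 9800*143 = 1401400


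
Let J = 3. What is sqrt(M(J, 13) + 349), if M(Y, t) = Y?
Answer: 4*sqrt(22) ≈ 18.762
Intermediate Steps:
sqrt(M(J, 13) + 349) = sqrt(3 + 349) = sqrt(352) = 4*sqrt(22)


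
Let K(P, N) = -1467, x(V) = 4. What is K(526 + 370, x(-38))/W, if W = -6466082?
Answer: 1467/6466082 ≈ 0.00022688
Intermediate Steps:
K(526 + 370, x(-38))/W = -1467/(-6466082) = -1467*(-1/6466082) = 1467/6466082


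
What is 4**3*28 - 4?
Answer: 1788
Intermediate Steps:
4**3*28 - 4 = 64*28 - 4 = 1792 - 4 = 1788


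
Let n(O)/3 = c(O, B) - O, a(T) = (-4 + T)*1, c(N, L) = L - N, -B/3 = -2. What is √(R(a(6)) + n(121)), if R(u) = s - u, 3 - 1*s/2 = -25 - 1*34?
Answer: I*√586 ≈ 24.207*I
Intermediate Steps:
B = 6 (B = -3*(-2) = 6)
a(T) = -4 + T
s = 124 (s = 6 - 2*(-25 - 1*34) = 6 - 2*(-25 - 34) = 6 - 2*(-59) = 6 + 118 = 124)
n(O) = 18 - 6*O (n(O) = 3*((6 - O) - O) = 3*(6 - 2*O) = 18 - 6*O)
R(u) = 124 - u
√(R(a(6)) + n(121)) = √((124 - (-4 + 6)) + (18 - 6*121)) = √((124 - 1*2) + (18 - 726)) = √((124 - 2) - 708) = √(122 - 708) = √(-586) = I*√586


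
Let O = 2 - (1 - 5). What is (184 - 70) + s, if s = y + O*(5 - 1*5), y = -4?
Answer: 110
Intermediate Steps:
O = 6 (O = 2 - 1*(-4) = 2 + 4 = 6)
s = -4 (s = -4 + 6*(5 - 1*5) = -4 + 6*(5 - 5) = -4 + 6*0 = -4 + 0 = -4)
(184 - 70) + s = (184 - 70) - 4 = 114 - 4 = 110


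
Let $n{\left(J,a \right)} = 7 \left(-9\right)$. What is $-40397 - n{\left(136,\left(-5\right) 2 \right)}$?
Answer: $-40334$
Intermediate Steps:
$n{\left(J,a \right)} = -63$
$-40397 - n{\left(136,\left(-5\right) 2 \right)} = -40397 - -63 = -40397 + 63 = -40334$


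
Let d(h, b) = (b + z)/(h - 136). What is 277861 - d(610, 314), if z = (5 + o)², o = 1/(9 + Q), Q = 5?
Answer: 8604777253/30968 ≈ 2.7786e+5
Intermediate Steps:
o = 1/14 (o = 1/(9 + 5) = 1/14 ≈ 0.071429)
z = 5041/196 (z = (5 + 1/14)² = (71/14)² = 5041/196 ≈ 25.719)
d(h, b) = (5041/196 + b)/(-136 + h) (d(h, b) = (b + 5041/196)/(h - 136) = (5041/196 + b)/(-136 + h))
277861 - d(610, 314) = 277861 - (5041/196 + 314)/(-136 + 610) = 277861 - 66585/(474*196) = 277861 - 1*22195/30968 = 277861 - 22195/30968 = 8604777253/30968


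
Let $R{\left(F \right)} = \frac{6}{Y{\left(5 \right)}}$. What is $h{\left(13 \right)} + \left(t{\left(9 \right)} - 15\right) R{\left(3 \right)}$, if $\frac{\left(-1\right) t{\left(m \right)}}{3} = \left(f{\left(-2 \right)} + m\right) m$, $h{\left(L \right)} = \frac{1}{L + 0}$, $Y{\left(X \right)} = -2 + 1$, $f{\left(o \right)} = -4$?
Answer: $\frac{11701}{13} \approx 900.08$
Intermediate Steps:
$Y{\left(X \right)} = -1$
$h{\left(L \right)} = \frac{1}{L}$
$R{\left(F \right)} = -6$ ($R{\left(F \right)} = \frac{6}{-1} = 6 \left(-1\right) = -6$)
$t{\left(m \right)} = - 3 m \left(-4 + m\right)$ ($t{\left(m \right)} = - 3 \left(-4 + m\right) m = - 3 m \left(-4 + m\right)$)
$h{\left(13 \right)} + \left(t{\left(9 \right)} - 15\right) R{\left(3 \right)} = \frac{1}{13} + \left(3 \cdot 9 \left(4 - 9\right) - 15\right) \left(-6\right) = \frac{1}{13} + \left(3 \cdot 9 \left(-5\right) - 15\right) \left(-6\right) = \frac{1}{13} + \left(-135 - 15\right) \left(-6\right) = \frac{1}{13} - -900 = \frac{1}{13} + 900 = \frac{11701}{13}$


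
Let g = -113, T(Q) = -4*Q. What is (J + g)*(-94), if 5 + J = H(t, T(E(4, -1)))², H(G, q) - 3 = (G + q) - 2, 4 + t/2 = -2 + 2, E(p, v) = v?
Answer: 10246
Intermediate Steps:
t = -8 (t = -8 + 2*(-2 + 2) = -8 + 2*0 = -8 + 0 = -8)
H(G, q) = 1 + G + q (H(G, q) = 3 + ((G + q) - 2) = 3 + (-2 + G + q) = 1 + G + q)
J = 4 (J = -5 + (1 - 8 - 4*(-1))² = -5 + (1 - 8 + 4)² = -5 + (-3)² = -5 + 9 = 4)
(J + g)*(-94) = (4 - 113)*(-94) = -109*(-94) = 10246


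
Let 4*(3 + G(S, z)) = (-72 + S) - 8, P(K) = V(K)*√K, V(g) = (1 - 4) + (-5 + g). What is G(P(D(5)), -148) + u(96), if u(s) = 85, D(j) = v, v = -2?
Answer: 62 - 5*I*√2/2 ≈ 62.0 - 3.5355*I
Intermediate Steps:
D(j) = -2
V(g) = -8 + g (V(g) = -3 + (-5 + g) = -8 + g)
P(K) = √K*(-8 + K) (P(K) = (-8 + K)*√K = √K*(-8 + K))
G(S, z) = -23 + S/4 (G(S, z) = -3 + ((-72 + S) - 8)/4 = -3 + (-80 + S)/4 = -3 + (-20 + S/4) = -23 + S/4)
G(P(D(5)), -148) + u(96) = (-23 + (√(-2)*(-8 - 2))/4) + 85 = (-23 + ((I*√2)*(-10))/4) + 85 = (-23 + (-10*I*√2)/4) + 85 = (-23 - 5*I*√2/2) + 85 = 62 - 5*I*√2/2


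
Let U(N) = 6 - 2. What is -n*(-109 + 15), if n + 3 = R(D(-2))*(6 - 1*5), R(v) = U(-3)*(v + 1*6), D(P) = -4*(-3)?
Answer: 6486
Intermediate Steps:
D(P) = 12
U(N) = 4
R(v) = 24 + 4*v (R(v) = 4*(v + 1*6) = 4*(v + 6) = 4*(6 + v) = 24 + 4*v)
n = 69 (n = -3 + (24 + 4*12)*(6 - 1*5) = -3 + (24 + 48)*(6 - 5) = -3 + 72*1 = -3 + 72 = 69)
-n*(-109 + 15) = -69*(-109 + 15) = -69*(-94) = -1*(-6486) = 6486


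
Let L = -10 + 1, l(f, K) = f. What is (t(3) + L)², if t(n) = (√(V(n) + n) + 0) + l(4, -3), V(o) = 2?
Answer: (5 - √5)² ≈ 7.6393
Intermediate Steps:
L = -9
t(n) = 4 + √(2 + n) (t(n) = (√(2 + n) + 0) + 4 = √(2 + n) + 4 = 4 + √(2 + n))
(t(3) + L)² = ((4 + √(2 + 3)) - 9)² = ((4 + √5) - 9)² = (-5 + √5)²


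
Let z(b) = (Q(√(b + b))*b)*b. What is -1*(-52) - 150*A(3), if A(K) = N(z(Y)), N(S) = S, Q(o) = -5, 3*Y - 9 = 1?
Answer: 25156/3 ≈ 8385.3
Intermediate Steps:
Y = 10/3 (Y = 3 + (⅓)*1 = 3 + ⅓ = 10/3 ≈ 3.3333)
z(b) = -5*b² (z(b) = (-5*b)*b = -5*b²)
A(K) = -500/9 (A(K) = -5*(10/3)² = -5*100/9 = -500/9)
-1*(-52) - 150*A(3) = -1*(-52) - 150*(-500/9) = 52 + 25000/3 = 25156/3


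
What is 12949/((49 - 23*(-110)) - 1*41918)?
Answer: -12949/39339 ≈ -0.32916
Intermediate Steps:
12949/((49 - 23*(-110)) - 1*41918) = 12949/((49 + 2530) - 41918) = 12949/(2579 - 41918) = 12949/(-39339) = 12949*(-1/39339) = -12949/39339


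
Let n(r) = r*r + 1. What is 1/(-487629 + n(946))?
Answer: 1/407288 ≈ 2.4553e-6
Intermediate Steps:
n(r) = 1 + r**2 (n(r) = r**2 + 1 = 1 + r**2)
1/(-487629 + n(946)) = 1/(-487629 + (1 + 946**2)) = 1/(-487629 + (1 + 894916)) = 1/(-487629 + 894917) = 1/407288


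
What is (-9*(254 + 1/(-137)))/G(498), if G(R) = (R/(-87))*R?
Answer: 3027339/3775172 ≈ 0.80191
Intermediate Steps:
G(R) = -R**2/87 (G(R) = (R*(-1/87))*R = (-R/87)*R = -R**2/87)
(-9*(254 + 1/(-137)))/G(498) = (-9*(254 + 1/(-137)))/((-1/87*498**2)) = (-9*(254 - 1/137))/((-1/87*248004)) = (-9*34797/137)/(-82668/29) = -313173/137*(-29/82668) = 3027339/3775172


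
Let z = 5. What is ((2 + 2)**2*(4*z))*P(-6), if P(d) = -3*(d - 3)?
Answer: 8640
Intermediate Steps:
P(d) = 9 - 3*d (P(d) = -3*(-3 + d) = 9 - 3*d)
((2 + 2)**2*(4*z))*P(-6) = ((2 + 2)**2*(4*5))*(9 - 3*(-6)) = (4**2*20)*(9 + 18) = (16*20)*27 = 320*27 = 8640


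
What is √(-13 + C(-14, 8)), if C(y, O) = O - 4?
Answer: 3*I ≈ 3.0*I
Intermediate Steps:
C(y, O) = -4 + O
√(-13 + C(-14, 8)) = √(-13 + (-4 + 8)) = √(-13 + 4) = √(-9) = 3*I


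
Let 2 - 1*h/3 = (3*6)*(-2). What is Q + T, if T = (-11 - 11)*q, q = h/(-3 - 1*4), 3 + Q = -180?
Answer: 1227/7 ≈ 175.29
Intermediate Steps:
h = 114 (h = 6 - 3*3*6*(-2) = 6 - 54*(-2) = 6 - 3*(-36) = 6 + 108 = 114)
Q = -183 (Q = -3 - 180 = -183)
q = -114/7 (q = 114/(-3 - 1*4) = 114/(-3 - 4) = 114/(-7) = 114*(-⅐) = -114/7 ≈ -16.286)
T = 2508/7 (T = (-11 - 11)*(-114/7) = -22*(-114/7) = 2508/7 ≈ 358.29)
Q + T = -183 + 2508/7 = 1227/7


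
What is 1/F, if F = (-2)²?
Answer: ¼ ≈ 0.25000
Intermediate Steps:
F = 4
1/F = 1/4 = ¼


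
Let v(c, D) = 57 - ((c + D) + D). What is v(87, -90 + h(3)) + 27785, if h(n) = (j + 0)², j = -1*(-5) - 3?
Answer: 27927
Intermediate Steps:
j = 2 (j = 5 - 3 = 2)
h(n) = 4 (h(n) = (2 + 0)² = 2² = 4)
v(c, D) = 57 - c - 2*D (v(c, D) = 57 - ((D + c) + D) = 57 - (c + 2*D) = 57 + (-c - 2*D) = 57 - c - 2*D)
v(87, -90 + h(3)) + 27785 = (57 - 1*87 - 2*(-90 + 4)) + 27785 = (57 - 87 - 2*(-86)) + 27785 = (57 - 87 + 172) + 27785 = 142 + 27785 = 27927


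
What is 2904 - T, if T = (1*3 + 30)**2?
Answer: 1815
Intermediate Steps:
T = 1089 (T = (3 + 30)**2 = 33**2 = 1089)
2904 - T = 2904 - 1*1089 = 2904 - 1089 = 1815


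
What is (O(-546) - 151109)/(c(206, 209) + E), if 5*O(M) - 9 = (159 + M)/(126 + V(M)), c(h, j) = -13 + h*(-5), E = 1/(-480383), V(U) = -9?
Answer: 4718327110213/32567565550 ≈ 144.88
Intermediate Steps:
E = -1/480383 ≈ -2.0817e-6
c(h, j) = -13 - 5*h
O(M) = 404/195 + M/585 (O(M) = 9/5 + ((159 + M)/(126 - 9))/5 = 9/5 + ((159 + M)/117)/5 = 9/5 + ((159 + M)*(1/117))/5 = 9/5 + (53/39 + M/117)/5 = 9/5 + (53/195 + M/585) = 404/195 + M/585)
(O(-546) - 151109)/(c(206, 209) + E) = ((404/195 + (1/585)*(-546)) - 151109)/((-13 - 5*206) - 1/480383) = ((404/195 - 14/15) - 151109)/((-13 - 1030) - 1/480383) = (74/65 - 151109)/(-1043 - 1/480383) = -9822011/(65*(-501039470/480383)) = -9822011/65*(-480383/501039470) = 4718327110213/32567565550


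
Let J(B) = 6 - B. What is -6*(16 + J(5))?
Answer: -102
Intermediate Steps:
-6*(16 + J(5)) = -6*(16 + (6 - 1*5)) = -6*(16 + (6 - 5)) = -6*(16 + 1) = -6*17 = -102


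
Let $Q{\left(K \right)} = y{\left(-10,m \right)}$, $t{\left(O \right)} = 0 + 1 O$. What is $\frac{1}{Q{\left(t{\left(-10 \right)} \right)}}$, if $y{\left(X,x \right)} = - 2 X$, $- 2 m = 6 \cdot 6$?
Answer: $\frac{1}{20} \approx 0.05$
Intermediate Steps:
$m = -18$ ($m = - \frac{6 \cdot 6}{2} = \left(- \frac{1}{2}\right) 36 = -18$)
$t{\left(O \right)} = O$ ($t{\left(O \right)} = 0 + O = O$)
$Q{\left(K \right)} = 20$ ($Q{\left(K \right)} = \left(-2\right) \left(-10\right) = 20$)
$\frac{1}{Q{\left(t{\left(-10 \right)} \right)}} = \frac{1}{20}$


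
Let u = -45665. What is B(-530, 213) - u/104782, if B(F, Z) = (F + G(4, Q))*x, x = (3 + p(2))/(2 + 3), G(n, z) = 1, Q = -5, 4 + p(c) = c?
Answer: -55201353/523910 ≈ -105.36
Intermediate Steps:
p(c) = -4 + c
x = 1/5 (x = (3 + (-4 + 2))/(2 + 3) = (3 - 2)/5 = 1*(1/5) = 1/5 ≈ 0.20000)
B(F, Z) = 1/5 + F/5 (B(F, Z) = (F + 1)*(1/5) = (1 + F)*(1/5) = 1/5 + F/5)
B(-530, 213) - u/104782 = (1/5 + (1/5)*(-530)) - (-45665)/104782 = (1/5 - 106) - (-45665)/104782 = -529/5 - 1*(-45665/104782) = -529/5 + 45665/104782 = -55201353/523910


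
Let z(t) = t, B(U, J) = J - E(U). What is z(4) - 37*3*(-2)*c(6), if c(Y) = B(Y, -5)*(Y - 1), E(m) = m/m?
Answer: -6656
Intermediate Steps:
E(m) = 1
B(U, J) = -1 + J (B(U, J) = J - 1*1 = J - 1 = -1 + J)
c(Y) = 6 - 6*Y (c(Y) = (-1 - 5)*(Y - 1) = -6*(-1 + Y) = 6 - 6*Y)
z(4) - 37*3*(-2)*c(6) = 4 - 37*3*(-2)*(6 - 6*6) = 4 - (-222)*(6 - 36) = 4 - (-222)*(-30) = 4 - 37*180 = 4 - 6660 = -6656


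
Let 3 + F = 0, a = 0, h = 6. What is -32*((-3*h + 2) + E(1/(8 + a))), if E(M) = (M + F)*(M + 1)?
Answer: 1231/2 ≈ 615.50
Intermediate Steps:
F = -3 (F = -3 + 0 = -3)
E(M) = (1 + M)*(-3 + M) (E(M) = (M - 3)*(M + 1) = (-3 + M)*(1 + M) = (1 + M)*(-3 + M))
-32*((-3*h + 2) + E(1/(8 + a))) = -32*((-3*6 + 2) + (-3 + (1/(8 + 0))² - 2/(8 + 0))) = -32*((-18 + 2) + (-3 + (1/8)² - 2/8)) = -32*(-16 + (-3 + (⅛)² - 2*⅛)) = -32*(-16 + (-3 + 1/64 - ¼)) = -32*(-16 - 207/64) = -32*(-1231/64) = 1231/2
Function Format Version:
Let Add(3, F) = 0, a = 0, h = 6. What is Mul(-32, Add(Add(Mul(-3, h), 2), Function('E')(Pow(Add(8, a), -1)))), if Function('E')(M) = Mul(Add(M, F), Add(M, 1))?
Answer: Rational(1231, 2) ≈ 615.50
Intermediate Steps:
F = -3 (F = Add(-3, 0) = -3)
Function('E')(M) = Mul(Add(1, M), Add(-3, M)) (Function('E')(M) = Mul(Add(M, -3), Add(M, 1)) = Mul(Add(-3, M), Add(1, M)) = Mul(Add(1, M), Add(-3, M)))
Mul(-32, Add(Add(Mul(-3, h), 2), Function('E')(Pow(Add(8, a), -1)))) = Mul(-32, Add(Add(Mul(-3, 6), 2), Add(-3, Pow(Pow(Add(8, 0), -1), 2), Mul(-2, Pow(Add(8, 0), -1))))) = Mul(-32, Add(Add(-18, 2), Add(-3, Pow(Pow(8, -1), 2), Mul(-2, Pow(8, -1))))) = Mul(-32, Add(-16, Add(-3, Pow(Rational(1, 8), 2), Mul(-2, Rational(1, 8))))) = Mul(-32, Add(-16, Add(-3, Rational(1, 64), Rational(-1, 4)))) = Mul(-32, Add(-16, Rational(-207, 64))) = Mul(-32, Rational(-1231, 64)) = Rational(1231, 2)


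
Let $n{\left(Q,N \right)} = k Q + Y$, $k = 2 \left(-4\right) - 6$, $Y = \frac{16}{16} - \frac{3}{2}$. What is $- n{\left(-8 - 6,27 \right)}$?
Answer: $- \frac{391}{2} \approx -195.5$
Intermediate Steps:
$Y = - \frac{1}{2}$ ($Y = 16 \cdot \frac{1}{16} - \frac{3}{2} = 1 - \frac{3}{2} = - \frac{1}{2} \approx -0.5$)
$k = -14$ ($k = -8 - 6 = -14$)
$n{\left(Q,N \right)} = - \frac{1}{2} - 14 Q$ ($n{\left(Q,N \right)} = - 14 Q - \frac{1}{2} = - \frac{1}{2} - 14 Q$)
$- n{\left(-8 - 6,27 \right)} = - (- \frac{1}{2} - 14 \left(-8 - 6\right)) = - (- \frac{1}{2} - -196) = - (- \frac{1}{2} + 196) = \left(-1\right) \frac{391}{2} = - \frac{391}{2}$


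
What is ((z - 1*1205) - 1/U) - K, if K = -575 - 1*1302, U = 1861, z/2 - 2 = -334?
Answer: 14887/1861 ≈ 7.9995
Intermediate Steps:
z = -664 (z = 4 + 2*(-334) = 4 - 668 = -664)
K = -1877 (K = -575 - 1302 = -1877)
((z - 1*1205) - 1/U) - K = ((-664 - 1*1205) - 1/1861) - 1*(-1877) = ((-664 - 1205) - 1*1/1861) + 1877 = (-1869 - 1/1861) + 1877 = -3478210/1861 + 1877 = 14887/1861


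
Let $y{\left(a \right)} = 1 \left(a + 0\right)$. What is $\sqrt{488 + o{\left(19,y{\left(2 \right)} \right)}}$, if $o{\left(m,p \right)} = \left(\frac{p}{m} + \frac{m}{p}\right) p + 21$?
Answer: $\frac{2 \sqrt{47671}}{19} \approx 22.983$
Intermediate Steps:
$y{\left(a \right)} = a$ ($y{\left(a \right)} = 1 a = a$)
$o{\left(m,p \right)} = 21 + p \left(\frac{m}{p} + \frac{p}{m}\right)$ ($o{\left(m,p \right)} = \left(\frac{m}{p} + \frac{p}{m}\right) p + 21 = p \left(\frac{m}{p} + \frac{p}{m}\right) + 21 = 21 + p \left(\frac{m}{p} + \frac{p}{m}\right)$)
$\sqrt{488 + o{\left(19,y{\left(2 \right)} \right)}} = \sqrt{488 + \left(21 + 19 + \frac{2^{2}}{19}\right)} = \sqrt{488 + \left(21 + 19 + \frac{1}{19} \cdot 4\right)} = \sqrt{488 + \left(21 + 19 + \frac{4}{19}\right)} = \sqrt{488 + \frac{764}{19}} = \sqrt{\frac{10036}{19}} = \frac{2 \sqrt{47671}}{19}$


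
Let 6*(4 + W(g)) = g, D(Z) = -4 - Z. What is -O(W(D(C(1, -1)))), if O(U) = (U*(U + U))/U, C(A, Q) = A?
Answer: 29/3 ≈ 9.6667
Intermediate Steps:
W(g) = -4 + g/6
O(U) = 2*U (O(U) = (U*(2*U))/U = (2*U²)/U = 2*U)
-O(W(D(C(1, -1)))) = -2*(-4 + (-4 - 1*1)/6) = -2*(-4 + (-4 - 1)/6) = -2*(-4 + (⅙)*(-5)) = -2*(-4 - ⅚) = -2*(-29)/6 = -1*(-29/3) = 29/3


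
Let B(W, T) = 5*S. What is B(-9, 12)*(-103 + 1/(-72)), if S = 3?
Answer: -37085/24 ≈ -1545.2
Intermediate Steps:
B(W, T) = 15 (B(W, T) = 5*3 = 15)
B(-9, 12)*(-103 + 1/(-72)) = 15*(-103 + 1/(-72)) = 15*(-103 - 1/72) = 15*(-7417/72) = -37085/24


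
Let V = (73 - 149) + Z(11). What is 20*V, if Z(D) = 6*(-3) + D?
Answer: -1660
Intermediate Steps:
Z(D) = -18 + D
V = -83 (V = (73 - 149) + (-18 + 11) = -76 - 7 = -83)
20*V = 20*(-83) = -1660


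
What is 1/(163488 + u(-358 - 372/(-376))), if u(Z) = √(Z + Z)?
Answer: 7683936/1256231362327 - I*√1577273/1256231362327 ≈ 6.1167e-6 - 9.9973e-10*I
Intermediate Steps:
u(Z) = √2*√Z (u(Z) = √(2*Z) = √2*√Z)
1/(163488 + u(-358 - 372/(-376))) = 1/(163488 + √2*√(-358 - 372/(-376))) = 1/(163488 + √2*√(-358 - 372*(-1/376))) = 1/(163488 + √2*√(-358 + 93/94)) = 1/(163488 + √2*√(-33559/94)) = 1/(163488 + √2*(I*√3154546/94)) = 1/(163488 + I*√1577273/47)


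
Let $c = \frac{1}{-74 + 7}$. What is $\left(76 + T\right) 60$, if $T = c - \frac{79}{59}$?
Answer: $\frac{17704560}{3953} \approx 4478.8$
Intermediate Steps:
$c = - \frac{1}{67}$ ($c = \frac{1}{-67} = - \frac{1}{67} \approx -0.014925$)
$T = - \frac{5352}{3953}$ ($T = - \frac{1}{67} - \frac{79}{59} = - \frac{5352}{3953} \approx -1.3539$)
$\left(76 + T\right) 60 = \left(76 - \frac{5352}{3953}\right) 60 = \frac{295076}{3953} \cdot 60 = \frac{17704560}{3953}$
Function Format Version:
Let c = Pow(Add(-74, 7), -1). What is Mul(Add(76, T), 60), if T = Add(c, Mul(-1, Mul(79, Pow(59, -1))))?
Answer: Rational(17704560, 3953) ≈ 4478.8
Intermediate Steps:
c = Rational(-1, 67) (c = Pow(-67, -1) = Rational(-1, 67) ≈ -0.014925)
T = Rational(-5352, 3953) (T = Add(Rational(-1, 67), Mul(-1, Mul(79, Pow(59, -1)))) = Add(Rational(-1, 67), Mul(-1, Mul(79, Rational(1, 59)))) = Add(Rational(-1, 67), Mul(-1, Rational(79, 59))) = Add(Rational(-1, 67), Rational(-79, 59)) = Rational(-5352, 3953) ≈ -1.3539)
Mul(Add(76, T), 60) = Mul(Add(76, Rational(-5352, 3953)), 60) = Mul(Rational(295076, 3953), 60) = Rational(17704560, 3953)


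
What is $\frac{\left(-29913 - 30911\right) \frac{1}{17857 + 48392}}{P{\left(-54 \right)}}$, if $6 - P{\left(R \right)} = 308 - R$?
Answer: $\frac{15206}{5896161} \approx 0.002579$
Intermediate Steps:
$P{\left(R \right)} = -302 + R$ ($P{\left(R \right)} = 6 - \left(308 - R\right) = 6 + \left(-308 + R\right) = -302 + R$)
$\frac{\left(-29913 - 30911\right) \frac{1}{17857 + 48392}}{P{\left(-54 \right)}} = \frac{\left(-29913 - 30911\right) \frac{1}{17857 + 48392}}{-302 - 54} = \frac{\left(-60824\right) \frac{1}{66249}}{-356} = \left(-60824\right) \frac{1}{66249} \left(- \frac{1}{356}\right) = \left(- \frac{60824}{66249}\right) \left(- \frac{1}{356}\right) = \frac{15206}{5896161}$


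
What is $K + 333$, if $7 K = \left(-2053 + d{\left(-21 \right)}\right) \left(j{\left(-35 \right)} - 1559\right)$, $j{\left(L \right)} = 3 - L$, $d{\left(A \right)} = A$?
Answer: $\frac{3156885}{7} \approx 4.5098 \cdot 10^{5}$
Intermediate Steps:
$K = \frac{3154554}{7}$ ($K = \frac{\left(-2053 - 21\right) \left(\left(3 - -35\right) - 1559\right)}{7} = \frac{\left(-2074\right) \left(\left(3 + 35\right) - 1559\right)}{7} = \frac{\left(-2074\right) \left(38 - 1559\right)}{7} = \frac{\left(-2074\right) \left(-1521\right)}{7} = \frac{1}{7} \cdot 3154554 = \frac{3154554}{7} \approx 4.5065 \cdot 10^{5}$)
$K + 333 = \frac{3154554}{7} + 333 = \frac{3156885}{7}$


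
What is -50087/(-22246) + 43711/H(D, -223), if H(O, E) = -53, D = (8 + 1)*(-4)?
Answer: -969740295/1179038 ≈ -822.48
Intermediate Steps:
D = -36 (D = 9*(-4) = -36)
-50087/(-22246) + 43711/H(D, -223) = -50087/(-22246) + 43711/(-53) = -50087*(-1/22246) + 43711*(-1/53) = 50087/22246 - 43711/53 = -969740295/1179038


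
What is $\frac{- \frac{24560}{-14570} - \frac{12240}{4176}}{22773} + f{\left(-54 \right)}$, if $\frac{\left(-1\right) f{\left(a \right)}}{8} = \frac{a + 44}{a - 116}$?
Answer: $- \frac{7698715109}{16357868673} \approx -0.47064$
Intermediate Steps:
$f{\left(a \right)} = - \frac{8 \left(44 + a\right)}{-116 + a}$ ($f{\left(a \right)} = - 8 \frac{a + 44}{a - 116} = - 8 \frac{44 + a}{-116 + a} = - \frac{8 \left(44 + a\right)}{-116 + a}$)
$\frac{- \frac{24560}{-14570} - \frac{12240}{4176}}{22773} + f{\left(-54 \right)} = \frac{- \frac{24560}{-14570} - \frac{12240}{4176}}{22773} + \frac{8 \left(-44 - -54\right)}{-116 - 54} = \left(\left(-24560\right) \left(- \frac{1}{14570}\right) - \frac{85}{29}\right) \frac{1}{22773} + \frac{8 \left(-44 + 54\right)}{-170} = \left(\frac{2456}{1457} - \frac{85}{29}\right) \frac{1}{22773} + 8 \left(- \frac{1}{170}\right) 10 = \left(- \frac{52621}{42253}\right) \frac{1}{22773} - \frac{8}{17} = - \frac{52621}{962227569} - \frac{8}{17} = - \frac{7698715109}{16357868673}$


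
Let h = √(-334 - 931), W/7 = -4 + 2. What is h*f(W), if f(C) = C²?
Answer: 196*I*√1265 ≈ 6971.1*I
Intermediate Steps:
W = -14 (W = 7*(-4 + 2) = 7*(-2) = -14)
h = I*√1265 (h = √(-1265) = I*√1265 ≈ 35.567*I)
h*f(W) = (I*√1265)*(-14)² = (I*√1265)*196 = 196*I*√1265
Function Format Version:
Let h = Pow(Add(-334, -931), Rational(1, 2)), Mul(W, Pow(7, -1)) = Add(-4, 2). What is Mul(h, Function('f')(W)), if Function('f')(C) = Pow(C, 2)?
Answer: Mul(196, I, Pow(1265, Rational(1, 2))) ≈ Mul(6971.1, I)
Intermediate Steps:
W = -14 (W = Mul(7, Add(-4, 2)) = Mul(7, -2) = -14)
h = Mul(I, Pow(1265, Rational(1, 2))) (h = Pow(-1265, Rational(1, 2)) = Mul(I, Pow(1265, Rational(1, 2))) ≈ Mul(35.567, I))
Mul(h, Function('f')(W)) = Mul(Mul(I, Pow(1265, Rational(1, 2))), Pow(-14, 2)) = Mul(Mul(I, Pow(1265, Rational(1, 2))), 196) = Mul(196, I, Pow(1265, Rational(1, 2)))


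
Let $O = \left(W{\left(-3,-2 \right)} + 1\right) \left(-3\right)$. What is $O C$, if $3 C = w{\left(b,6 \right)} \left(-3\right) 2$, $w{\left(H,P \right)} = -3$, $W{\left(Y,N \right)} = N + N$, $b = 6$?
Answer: $54$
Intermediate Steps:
$W{\left(Y,N \right)} = 2 N$
$C = 6$ ($C = \frac{\left(-3\right) \left(-3\right) 2}{3} = \frac{9 \cdot 2}{3} = \frac{1}{3} \cdot 18 = 6$)
$O = 9$ ($O = \left(2 \left(-2\right) + 1\right) \left(-3\right) = \left(-4 + 1\right) \left(-3\right) = \left(-3\right) \left(-3\right) = 9$)
$O C = 9 \cdot 6 = 54$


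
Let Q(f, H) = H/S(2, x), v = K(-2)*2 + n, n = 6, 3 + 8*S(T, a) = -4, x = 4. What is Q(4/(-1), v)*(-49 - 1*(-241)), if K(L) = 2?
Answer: -15360/7 ≈ -2194.3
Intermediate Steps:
S(T, a) = -7/8 (S(T, a) = -3/8 + (1/8)*(-4) = -3/8 - 1/2 = -7/8)
v = 10 (v = 2*2 + 6 = 4 + 6 = 10)
Q(f, H) = -8*H/7 (Q(f, H) = H/(-7/8) = H*(-8/7) = -8*H/7)
Q(4/(-1), v)*(-49 - 1*(-241)) = (-8/7*10)*(-49 - 1*(-241)) = -80*(-49 + 241)/7 = -80/7*192 = -15360/7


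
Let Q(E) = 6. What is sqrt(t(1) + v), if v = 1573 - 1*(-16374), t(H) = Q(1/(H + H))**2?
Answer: 7*sqrt(367) ≈ 134.10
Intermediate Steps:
t(H) = 36 (t(H) = 6**2 = 36)
v = 17947 (v = 1573 + 16374 = 17947)
sqrt(t(1) + v) = sqrt(36 + 17947) = sqrt(17983) = 7*sqrt(367)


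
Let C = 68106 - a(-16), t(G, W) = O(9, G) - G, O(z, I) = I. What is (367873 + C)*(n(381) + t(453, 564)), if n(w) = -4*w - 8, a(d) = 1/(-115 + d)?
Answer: -87497499000/131 ≈ -6.6792e+8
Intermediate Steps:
t(G, W) = 0 (t(G, W) = G - G = 0)
C = 8921887/131 (C = 68106 - 1/(-115 - 16) = 68106 - 1/(-131) = 68106 - 1*(-1/131) = 68106 + 1/131 = 8921887/131 ≈ 68106.)
n(w) = -8 - 4*w
(367873 + C)*(n(381) + t(453, 564)) = (367873 + 8921887/131)*((-8 - 4*381) + 0) = 57113250*((-8 - 1524) + 0)/131 = 57113250*(-1532 + 0)/131 = (57113250/131)*(-1532) = -87497499000/131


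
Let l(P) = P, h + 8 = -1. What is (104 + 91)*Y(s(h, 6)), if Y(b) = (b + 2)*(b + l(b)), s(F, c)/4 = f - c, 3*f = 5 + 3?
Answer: 176800/3 ≈ 58933.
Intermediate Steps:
h = -9 (h = -8 - 1 = -9)
f = 8/3 (f = (5 + 3)/3 = (⅓)*8 = 8/3 ≈ 2.6667)
s(F, c) = 32/3 - 4*c (s(F, c) = 4*(8/3 - c) = 32/3 - 4*c)
Y(b) = 2*b*(2 + b) (Y(b) = (b + 2)*(b + b) = (2 + b)*(2*b) = 2*b*(2 + b))
(104 + 91)*Y(s(h, 6)) = (104 + 91)*(2*(32/3 - 4*6)*(2 + (32/3 - 4*6))) = 195*(2*(32/3 - 24)*(2 + (32/3 - 24))) = 195*(2*(-40/3)*(2 - 40/3)) = 195*(2*(-40/3)*(-34/3)) = 195*(2720/9) = 176800/3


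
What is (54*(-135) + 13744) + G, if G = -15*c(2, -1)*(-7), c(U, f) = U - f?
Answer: 6769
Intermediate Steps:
G = 315 (G = -15*(2 - 1*(-1))*(-7) = -15*(2 + 1)*(-7) = -15*3*(-7) = -45*(-7) = 315)
(54*(-135) + 13744) + G = (54*(-135) + 13744) + 315 = (-7290 + 13744) + 315 = 6454 + 315 = 6769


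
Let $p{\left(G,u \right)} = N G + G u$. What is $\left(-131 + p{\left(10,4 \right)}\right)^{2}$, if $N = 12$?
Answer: $841$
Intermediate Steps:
$p{\left(G,u \right)} = 12 G + G u$
$\left(-131 + p{\left(10,4 \right)}\right)^{2} = \left(-131 + 10 \left(12 + 4\right)\right)^{2} = \left(-131 + 10 \cdot 16\right)^{2} = \left(-131 + 160\right)^{2} = 29^{2} = 841$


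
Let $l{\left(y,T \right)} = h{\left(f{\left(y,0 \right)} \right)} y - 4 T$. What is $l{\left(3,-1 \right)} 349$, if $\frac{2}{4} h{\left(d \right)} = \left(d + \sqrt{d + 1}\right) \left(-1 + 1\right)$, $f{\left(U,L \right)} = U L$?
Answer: $1396$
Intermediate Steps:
$f{\left(U,L \right)} = L U$
$h{\left(d \right)} = 0$ ($h{\left(d \right)} = 2 \left(d + \sqrt{d + 1}\right) \left(-1 + 1\right) = 2 \left(d + \sqrt{1 + d}\right) 0 = 2 \cdot 0 = 0$)
$l{\left(y,T \right)} = - 4 T$ ($l{\left(y,T \right)} = 0 y - 4 T = 0 - 4 T = - 4 T$)
$l{\left(3,-1 \right)} 349 = \left(-4\right) \left(-1\right) 349 = 4 \cdot 349 = 1396$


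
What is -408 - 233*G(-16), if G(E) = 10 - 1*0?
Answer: -2738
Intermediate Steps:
G(E) = 10 (G(E) = 10 + 0 = 10)
-408 - 233*G(-16) = -408 - 233*10 = -408 - 2330 = -2738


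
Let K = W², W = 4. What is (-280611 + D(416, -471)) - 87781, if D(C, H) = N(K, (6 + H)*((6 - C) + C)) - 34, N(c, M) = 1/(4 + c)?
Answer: -7368519/20 ≈ -3.6843e+5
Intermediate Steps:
K = 16 (K = 4² = 16)
D(C, H) = -679/20 (D(C, H) = 1/(4 + 16) - 34 = 1/20 - 34 = -679/20)
(-280611 + D(416, -471)) - 87781 = (-280611 - 679/20) - 87781 = -5612899/20 - 87781 = -7368519/20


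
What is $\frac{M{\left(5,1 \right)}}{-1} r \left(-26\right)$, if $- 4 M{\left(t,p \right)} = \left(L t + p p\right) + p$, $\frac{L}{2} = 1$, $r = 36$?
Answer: $-2808$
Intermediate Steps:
$L = 2$ ($L = 2 \cdot 1 = 2$)
$M{\left(t,p \right)} = - \frac{t}{2} - \frac{p}{4} - \frac{p^{2}}{4}$ ($M{\left(t,p \right)} = - \frac{\left(2 t + p p\right) + p}{4} = - \frac{\left(2 t + p^{2}\right) + p}{4} = - \frac{\left(p^{2} + 2 t\right) + p}{4} = - \frac{p + p^{2} + 2 t}{4} = - \frac{t}{2} - \frac{p}{4} - \frac{p^{2}}{4}$)
$\frac{M{\left(5,1 \right)}}{-1} r \left(-26\right) = \frac{\left(- \frac{1}{2}\right) 5 - \frac{1}{4} - \frac{1^{2}}{4}}{-1} \cdot 36 \left(-26\right) = \left(- \frac{5}{2} - \frac{1}{4} - \frac{1}{4}\right) \left(-1\right) 36 \left(-26\right) = \left(-3\right) \left(-1\right) 36 \left(-26\right) = 3 \cdot 36 \left(-26\right) = 108 \left(-26\right) = -2808$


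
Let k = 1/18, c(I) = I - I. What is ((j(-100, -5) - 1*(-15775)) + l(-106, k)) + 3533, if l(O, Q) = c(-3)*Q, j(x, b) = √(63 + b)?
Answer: 19308 + √58 ≈ 19316.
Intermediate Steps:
c(I) = 0
k = 1/18 (k = (1/18)*1 = 1/18 ≈ 0.055556)
l(O, Q) = 0 (l(O, Q) = 0*Q = 0)
((j(-100, -5) - 1*(-15775)) + l(-106, k)) + 3533 = ((√(63 - 5) - 1*(-15775)) + 0) + 3533 = ((√58 + 15775) + 0) + 3533 = ((15775 + √58) + 0) + 3533 = (15775 + √58) + 3533 = 19308 + √58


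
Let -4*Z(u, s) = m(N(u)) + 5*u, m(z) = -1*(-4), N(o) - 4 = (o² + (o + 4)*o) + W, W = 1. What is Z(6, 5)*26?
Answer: -221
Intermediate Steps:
N(o) = 5 + o² + o*(4 + o) (N(o) = 4 + ((o² + (o + 4)*o) + 1) = 4 + ((o² + (4 + o)*o) + 1) = 4 + ((o² + o*(4 + o)) + 1) = 4 + (1 + o² + o*(4 + o)) = 5 + o² + o*(4 + o))
m(z) = 4
Z(u, s) = -1 - 5*u/4 (Z(u, s) = -(4 + 5*u)/4 = -1 - 5*u/4)
Z(6, 5)*26 = (-1 - 5/4*6)*26 = (-1 - 15/2)*26 = -17/2*26 = -221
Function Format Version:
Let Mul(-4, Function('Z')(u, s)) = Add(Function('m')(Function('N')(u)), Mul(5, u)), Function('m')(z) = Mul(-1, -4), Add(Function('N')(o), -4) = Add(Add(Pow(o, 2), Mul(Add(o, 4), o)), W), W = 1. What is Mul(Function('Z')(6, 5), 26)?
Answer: -221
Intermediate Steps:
Function('N')(o) = Add(5, Pow(o, 2), Mul(o, Add(4, o))) (Function('N')(o) = Add(4, Add(Add(Pow(o, 2), Mul(Add(o, 4), o)), 1)) = Add(4, Add(Add(Pow(o, 2), Mul(Add(4, o), o)), 1)) = Add(4, Add(Add(Pow(o, 2), Mul(o, Add(4, o))), 1)) = Add(4, Add(1, Pow(o, 2), Mul(o, Add(4, o)))) = Add(5, Pow(o, 2), Mul(o, Add(4, o))))
Function('m')(z) = 4
Function('Z')(u, s) = Add(-1, Mul(Rational(-5, 4), u)) (Function('Z')(u, s) = Mul(Rational(-1, 4), Add(4, Mul(5, u))) = Add(-1, Mul(Rational(-5, 4), u)))
Mul(Function('Z')(6, 5), 26) = Mul(Add(-1, Mul(Rational(-5, 4), 6)), 26) = Mul(Add(-1, Rational(-15, 2)), 26) = Mul(Rational(-17, 2), 26) = -221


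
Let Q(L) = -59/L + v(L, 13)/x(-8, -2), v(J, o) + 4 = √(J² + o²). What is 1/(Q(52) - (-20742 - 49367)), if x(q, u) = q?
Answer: 758292080/53162617727363 + 17576*√17/53162617727363 ≈ 1.4265e-5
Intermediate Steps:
v(J, o) = -4 + √(J² + o²)
Q(L) = ½ - 59/L - √(169 + L²)/8 (Q(L) = -59/L + (-4 + √(L² + 13²))/(-8) = -59/L + (-4 + √(L² + 169))*(-⅛) = -59/L + (-4 + √(169 + L²))*(-⅛) = -59/L + (½ - √(169 + L²)/8) = ½ - 59/L - √(169 + L²)/8)
1/(Q(52) - (-20742 - 49367)) = 1/((⅛)*(-472 + 52*(4 - √(169 + 52²)))/52 - (-20742 - 49367)) = 1/((⅛)*(1/52)*(-472 + 52*(4 - √(169 + 2704))) - 1*(-70109)) = 1/((⅛)*(1/52)*(-472 + 52*(4 - √2873)) + 70109) = 1/((⅛)*(1/52)*(-472 + 52*(4 - 13*√17)) + 70109) = 1/((⅛)*(1/52)*(-472 + (208 - 676*√17)) + 70109) = 1/((⅛)*(1/52)*(-264 - 676*√17) + 70109) = 1/((-33/52 - 13*√17/8) + 70109) = 1/(3645635/52 - 13*√17/8)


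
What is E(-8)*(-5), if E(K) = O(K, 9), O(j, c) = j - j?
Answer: 0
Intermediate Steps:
O(j, c) = 0
E(K) = 0
E(-8)*(-5) = 0*(-5) = 0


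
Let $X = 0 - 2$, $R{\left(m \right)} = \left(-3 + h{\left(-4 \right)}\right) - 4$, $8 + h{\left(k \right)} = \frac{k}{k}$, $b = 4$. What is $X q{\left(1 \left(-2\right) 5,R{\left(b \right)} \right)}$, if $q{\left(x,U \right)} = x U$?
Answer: $-280$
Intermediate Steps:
$h{\left(k \right)} = -7$ ($h{\left(k \right)} = -8 + \frac{k}{k} = -8 + 1 = -7$)
$R{\left(m \right)} = -14$ ($R{\left(m \right)} = \left(-3 - 7\right) - 4 = -10 - 4 = -14$)
$q{\left(x,U \right)} = U x$
$X = -2$ ($X = 0 - 2 = -2$)
$X q{\left(1 \left(-2\right) 5,R{\left(b \right)} \right)} = - 2 \left(- 14 \cdot 1 \left(-2\right) 5\right) = - 2 \left(- 14 \left(\left(-2\right) 5\right)\right) = - 2 \left(\left(-14\right) \left(-10\right)\right) = \left(-2\right) 140 = -280$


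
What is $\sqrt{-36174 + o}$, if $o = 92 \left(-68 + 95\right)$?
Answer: $i \sqrt{33690} \approx 183.55 i$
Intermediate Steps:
$o = 2484$ ($o = 92 \cdot 27 = 2484$)
$\sqrt{-36174 + o} = \sqrt{-36174 + 2484} = \sqrt{-33690} = i \sqrt{33690}$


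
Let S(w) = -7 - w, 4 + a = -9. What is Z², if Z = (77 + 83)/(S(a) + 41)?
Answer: 25600/2209 ≈ 11.589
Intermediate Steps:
a = -13 (a = -4 - 9 = -13)
Z = 160/47 (Z = (77 + 83)/((-7 - 1*(-13)) + 41) = 160/((-7 + 13) + 41) = 160/(6 + 41) = 160/47 ≈ 3.4043)
Z² = (160/47)² = 25600/2209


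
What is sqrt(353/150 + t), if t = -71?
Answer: I*sqrt(61782)/30 ≈ 8.2853*I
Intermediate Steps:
sqrt(353/150 + t) = sqrt(353/150 - 71) = sqrt(-10297/150) = I*sqrt(61782)/30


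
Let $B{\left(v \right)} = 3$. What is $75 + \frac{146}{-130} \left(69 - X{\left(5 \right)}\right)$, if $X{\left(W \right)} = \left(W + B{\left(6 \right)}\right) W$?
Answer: $\frac{2758}{65} \approx 42.431$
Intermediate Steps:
$X{\left(W \right)} = W \left(3 + W\right)$ ($X{\left(W \right)} = \left(W + 3\right) W = \left(3 + W\right) W = W \left(3 + W\right)$)
$75 + \frac{146}{-130} \left(69 - X{\left(5 \right)}\right) = 75 + \frac{146}{-130} \left(69 - 5 \left(3 + 5\right)\right) = 75 + 146 \left(- \frac{1}{130}\right) \left(69 - 5 \cdot 8\right) = 75 - \frac{73 \left(69 - 40\right)}{65} = 75 - \frac{2117}{65} = \frac{2758}{65}$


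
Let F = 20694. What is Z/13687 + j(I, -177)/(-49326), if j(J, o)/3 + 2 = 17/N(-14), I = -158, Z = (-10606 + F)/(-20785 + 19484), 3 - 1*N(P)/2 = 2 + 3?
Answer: -218297909/1171116767416 ≈ -0.00018640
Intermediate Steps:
N(P) = -4 (N(P) = 6 - 2*(2 + 3) = 6 - 2*5 = 6 - 10 = -4)
Z = -10088/1301 (Z = (-10606 + 20694)/(-20785 + 19484) = 10088/(-1301) = 10088*(-1/1301) = -10088/1301 ≈ -7.7540)
j(J, o) = -75/4 (j(J, o) = -6 + 3*(17/(-4)) = -6 + 3*(17*(-¼)) = -6 + 3*(-17/4) = -6 - 51/4 = -75/4)
Z/13687 + j(I, -177)/(-49326) = -10088/1301/13687 - 75/4/(-49326) = -10088/1301*1/13687 - 75/4*(-1/49326) = -10088/17806787 + 25/65768 = -218297909/1171116767416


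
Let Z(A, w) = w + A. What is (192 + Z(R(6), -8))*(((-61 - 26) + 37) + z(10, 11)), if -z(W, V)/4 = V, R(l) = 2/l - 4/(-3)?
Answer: -52358/3 ≈ -17453.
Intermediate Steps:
R(l) = 4/3 + 2/l (R(l) = 2/l - 4*(-⅓) = 2/l + 4/3 = 4/3 + 2/l)
Z(A, w) = A + w
z(W, V) = -4*V
(192 + Z(R(6), -8))*(((-61 - 26) + 37) + z(10, 11)) = (192 + ((4/3 + 2/6) - 8))*(((-61 - 26) + 37) - 4*11) = (192 + ((4/3 + 2*(⅙)) - 8))*((-87 + 37) - 44) = (192 + ((4/3 + ⅓) - 8))*(-50 - 44) = (192 + (5/3 - 8))*(-94) = (192 - 19/3)*(-94) = (557/3)*(-94) = -52358/3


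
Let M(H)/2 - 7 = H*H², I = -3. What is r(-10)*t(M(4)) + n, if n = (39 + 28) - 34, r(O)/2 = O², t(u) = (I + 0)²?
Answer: 1833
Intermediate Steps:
M(H) = 14 + 2*H³ (M(H) = 14 + 2*(H*H²) = 14 + 2*H³)
t(u) = 9 (t(u) = (-3 + 0)² = (-3)² = 9)
r(O) = 2*O²
n = 33 (n = 67 - 34 = 33)
r(-10)*t(M(4)) + n = (2*(-10)²)*9 + 33 = (2*100)*9 + 33 = 200*9 + 33 = 1800 + 33 = 1833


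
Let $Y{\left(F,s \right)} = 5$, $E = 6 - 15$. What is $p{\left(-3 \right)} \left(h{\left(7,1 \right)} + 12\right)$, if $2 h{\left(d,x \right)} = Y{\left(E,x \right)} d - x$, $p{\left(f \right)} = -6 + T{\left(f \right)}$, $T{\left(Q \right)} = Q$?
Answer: $-261$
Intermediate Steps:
$E = -9$ ($E = 6 - 15 = -9$)
$p{\left(f \right)} = -6 + f$
$h{\left(d,x \right)} = - \frac{x}{2} + \frac{5 d}{2}$ ($h{\left(d,x \right)} = \frac{5 d - x}{2} = \frac{- x + 5 d}{2} = - \frac{x}{2} + \frac{5 d}{2}$)
$p{\left(-3 \right)} \left(h{\left(7,1 \right)} + 12\right) = \left(-6 - 3\right) \left(\left(\left(- \frac{1}{2}\right) 1 + \frac{5}{2} \cdot 7\right) + 12\right) = - 9 \left(\left(- \frac{1}{2} + \frac{35}{2}\right) + 12\right) = - 9 \left(17 + 12\right) = \left(-9\right) 29 = -261$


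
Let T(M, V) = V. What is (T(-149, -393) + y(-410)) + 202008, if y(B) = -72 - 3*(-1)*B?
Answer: 200313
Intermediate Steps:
y(B) = -72 + 3*B (y(B) = -72 - (-3)*B = -72 + 3*B)
(T(-149, -393) + y(-410)) + 202008 = (-393 + (-72 + 3*(-410))) + 202008 = (-393 + (-72 - 1230)) + 202008 = (-393 - 1302) + 202008 = -1695 + 202008 = 200313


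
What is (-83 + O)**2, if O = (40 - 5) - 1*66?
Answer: 12996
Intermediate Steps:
O = -31 (O = 35 - 66 = -31)
(-83 + O)**2 = (-83 - 31)**2 = (-114)**2 = 12996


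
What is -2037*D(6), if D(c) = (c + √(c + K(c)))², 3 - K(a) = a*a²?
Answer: 348327 - 73332*I*√23 ≈ 3.4833e+5 - 3.5169e+5*I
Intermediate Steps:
K(a) = 3 - a³ (K(a) = 3 - a*a² = 3 - a³)
D(c) = (c + √(3 + c - c³))² (D(c) = (c + √(c + (3 - c³)))² = (c + √(3 + c - c³))²)
-2037*D(6) = -2037*(6 + √(3 + 6 - 1*6³))² = -2037*(6 + √(3 + 6 - 1*216))² = -2037*(6 + √(3 + 6 - 216))² = -2037*(6 + √(-207))² = -2037*(6 + 3*I*√23)²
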